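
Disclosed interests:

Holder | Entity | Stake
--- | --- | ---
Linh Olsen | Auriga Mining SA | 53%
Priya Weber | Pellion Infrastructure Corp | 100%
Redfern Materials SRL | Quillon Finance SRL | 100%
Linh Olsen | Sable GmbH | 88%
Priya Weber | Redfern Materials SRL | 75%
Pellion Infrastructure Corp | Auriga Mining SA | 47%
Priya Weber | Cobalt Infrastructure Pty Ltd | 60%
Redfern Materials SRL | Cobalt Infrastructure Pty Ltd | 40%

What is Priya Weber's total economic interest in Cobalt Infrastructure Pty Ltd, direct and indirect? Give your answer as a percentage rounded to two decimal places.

Priya reaches Cobalt along 2 paths.
Direct stake: 60% = 60%.
Via Redfern: 75% × 40% = 30%.
Total: 60% + 30% = 90%.
Rounded: 90.00%.

90.00%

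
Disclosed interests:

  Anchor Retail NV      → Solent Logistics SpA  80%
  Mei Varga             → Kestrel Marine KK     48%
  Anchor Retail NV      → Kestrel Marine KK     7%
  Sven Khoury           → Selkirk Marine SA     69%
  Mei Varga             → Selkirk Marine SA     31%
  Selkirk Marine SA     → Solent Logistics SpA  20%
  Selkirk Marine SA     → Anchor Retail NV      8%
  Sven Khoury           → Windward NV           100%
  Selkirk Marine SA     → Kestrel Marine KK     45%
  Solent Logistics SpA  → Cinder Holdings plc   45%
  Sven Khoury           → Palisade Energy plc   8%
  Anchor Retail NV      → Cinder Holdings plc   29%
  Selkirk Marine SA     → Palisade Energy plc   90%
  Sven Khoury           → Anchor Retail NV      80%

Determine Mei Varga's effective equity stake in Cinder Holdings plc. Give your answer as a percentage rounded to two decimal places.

4.40%

Mei reaches Cinder along 3 paths.
Via Selkirk → Anchor → Solent: 31% × 8% × 80% × 45% = 0.8928%.
Via Selkirk → Solent: 31% × 20% × 45% = 2.79%.
Via Selkirk → Anchor: 31% × 8% × 29% = 0.7192%.
Total: 0.8928% + 2.79% + 0.7192% = 4.402%.
Rounded: 4.40%.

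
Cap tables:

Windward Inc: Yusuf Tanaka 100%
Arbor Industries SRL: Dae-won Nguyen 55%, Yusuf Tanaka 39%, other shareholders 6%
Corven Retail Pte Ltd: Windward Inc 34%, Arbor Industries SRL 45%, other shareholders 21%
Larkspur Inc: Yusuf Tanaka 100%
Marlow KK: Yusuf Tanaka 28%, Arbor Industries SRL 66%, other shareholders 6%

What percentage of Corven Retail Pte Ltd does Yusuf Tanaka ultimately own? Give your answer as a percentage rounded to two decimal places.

Yusuf reaches Corven along 2 paths.
Via Windward: 100% × 34% = 34%.
Via Arbor: 39% × 45% = 17.55%.
Total: 34% + 17.55% = 51.55%.

51.55%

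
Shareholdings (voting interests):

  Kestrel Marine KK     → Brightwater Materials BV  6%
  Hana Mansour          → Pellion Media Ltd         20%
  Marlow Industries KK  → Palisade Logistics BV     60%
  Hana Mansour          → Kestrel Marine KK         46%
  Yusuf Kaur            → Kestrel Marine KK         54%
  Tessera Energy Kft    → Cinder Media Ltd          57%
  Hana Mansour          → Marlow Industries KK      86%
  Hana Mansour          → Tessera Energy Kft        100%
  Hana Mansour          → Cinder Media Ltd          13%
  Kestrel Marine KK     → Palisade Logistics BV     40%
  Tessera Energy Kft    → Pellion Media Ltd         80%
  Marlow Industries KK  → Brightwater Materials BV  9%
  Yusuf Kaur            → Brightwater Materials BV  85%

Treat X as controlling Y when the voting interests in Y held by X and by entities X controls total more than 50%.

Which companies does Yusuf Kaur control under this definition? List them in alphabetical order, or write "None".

Yusuf holds 54% of Kestrel, so Yusuf controls Kestrel.
Yusuf and Kestrel together hold 85% + 6% = 91% of Brightwater, so Yusuf controls Brightwater.
No other company's threshold is met.

Brightwater Materials BV, Kestrel Marine KK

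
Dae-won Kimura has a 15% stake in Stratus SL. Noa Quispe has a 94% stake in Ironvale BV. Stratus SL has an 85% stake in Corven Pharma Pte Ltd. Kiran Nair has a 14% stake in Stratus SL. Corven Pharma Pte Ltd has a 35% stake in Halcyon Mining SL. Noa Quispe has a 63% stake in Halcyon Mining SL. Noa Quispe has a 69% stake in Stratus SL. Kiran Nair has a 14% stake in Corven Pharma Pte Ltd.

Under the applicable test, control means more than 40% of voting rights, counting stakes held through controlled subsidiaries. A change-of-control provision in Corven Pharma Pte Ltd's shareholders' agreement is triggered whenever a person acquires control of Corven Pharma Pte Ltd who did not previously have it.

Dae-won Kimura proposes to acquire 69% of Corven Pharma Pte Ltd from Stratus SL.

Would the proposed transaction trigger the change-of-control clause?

The purchase adds only to Dae-won's holdings (Stratus's stake shrinks), so Dae-won is the only person who could newly come to control Corven.
Dae-won's largest direct stake is 15% in Stratus, which does not meet the threshold, so Dae-won controls no company.
Neither Dae-won nor any entity Dae-won controls holds any voting interest in Corven.
So before the transaction, Dae-won does not control Corven.
After the purchase, Dae-won holds 69% of Corven directly, and Stratus's stake falls to 16%.
Dae-won holds 69% of Corven, so Dae-won controls Corven.
Dae-won did not control Corven before and does after, so the clause is triggered.

Yes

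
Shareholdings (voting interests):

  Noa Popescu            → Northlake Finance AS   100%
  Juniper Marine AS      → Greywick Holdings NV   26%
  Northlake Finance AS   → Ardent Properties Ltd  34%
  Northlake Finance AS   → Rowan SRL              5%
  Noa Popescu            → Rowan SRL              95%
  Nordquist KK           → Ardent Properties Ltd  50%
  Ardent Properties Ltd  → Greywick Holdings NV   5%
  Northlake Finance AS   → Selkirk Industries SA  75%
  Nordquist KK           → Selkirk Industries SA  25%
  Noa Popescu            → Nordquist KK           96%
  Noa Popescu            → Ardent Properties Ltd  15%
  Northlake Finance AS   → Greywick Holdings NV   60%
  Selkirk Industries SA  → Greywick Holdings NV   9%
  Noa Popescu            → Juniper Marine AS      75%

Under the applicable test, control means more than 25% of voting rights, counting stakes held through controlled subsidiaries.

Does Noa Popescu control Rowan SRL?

Yes

Noa holds 100% of Northlake, so Noa controls Northlake.
Noa and Northlake together hold 95% + 5% = 100% of Rowan, so Noa controls Rowan.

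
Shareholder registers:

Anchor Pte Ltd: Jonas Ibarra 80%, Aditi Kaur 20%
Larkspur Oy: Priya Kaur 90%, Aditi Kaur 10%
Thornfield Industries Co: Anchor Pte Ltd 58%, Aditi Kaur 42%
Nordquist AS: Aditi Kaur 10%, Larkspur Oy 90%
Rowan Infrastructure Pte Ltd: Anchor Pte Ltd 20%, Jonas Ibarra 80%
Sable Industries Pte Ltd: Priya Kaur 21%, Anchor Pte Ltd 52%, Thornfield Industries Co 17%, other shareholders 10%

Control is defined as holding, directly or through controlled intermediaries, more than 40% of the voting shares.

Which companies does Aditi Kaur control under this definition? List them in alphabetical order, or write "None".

Thornfield Industries Co

Aditi holds 42% of Thornfield, so Aditi controls Thornfield.
No other company's threshold is met.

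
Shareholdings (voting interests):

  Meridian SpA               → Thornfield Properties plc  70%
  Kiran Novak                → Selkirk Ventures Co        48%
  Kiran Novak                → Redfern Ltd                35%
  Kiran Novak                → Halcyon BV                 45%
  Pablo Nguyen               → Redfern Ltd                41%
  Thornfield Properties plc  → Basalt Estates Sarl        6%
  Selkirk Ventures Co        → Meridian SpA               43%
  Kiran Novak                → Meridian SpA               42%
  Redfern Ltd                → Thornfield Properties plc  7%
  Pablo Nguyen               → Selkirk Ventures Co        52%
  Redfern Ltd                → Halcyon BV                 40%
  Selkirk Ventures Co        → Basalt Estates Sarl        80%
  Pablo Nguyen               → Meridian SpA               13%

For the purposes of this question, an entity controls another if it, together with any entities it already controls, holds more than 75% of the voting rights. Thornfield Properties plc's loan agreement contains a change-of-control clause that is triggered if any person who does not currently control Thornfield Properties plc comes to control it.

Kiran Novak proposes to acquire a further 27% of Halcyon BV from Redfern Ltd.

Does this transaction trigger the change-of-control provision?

No

The purchase adds only to Kiran's holdings (Redfern's stake shrinks), so Kiran is the only person who could newly come to control Thornfield.
Kiran's largest direct stake is 48% in Selkirk, which does not meet the threshold, so Kiran controls no company.
Neither Kiran nor any entity Kiran controls holds any voting interest in Thornfield.
So before the transaction, Kiran does not control Thornfield.
After the purchase, Kiran's direct stake in Halcyon rises to 45% + 27% = 72%, and Redfern's stake falls to 13%.
Kiran's side now holds 72% of Halcyon, not > 75%, so Kiran still does not control Halcyon.
After the transaction, neither Kiran nor any entity Kiran controls holds a voting interest in Thornfield, so Kiran still does not control it.
No new person acquires control, so the clause is not triggered.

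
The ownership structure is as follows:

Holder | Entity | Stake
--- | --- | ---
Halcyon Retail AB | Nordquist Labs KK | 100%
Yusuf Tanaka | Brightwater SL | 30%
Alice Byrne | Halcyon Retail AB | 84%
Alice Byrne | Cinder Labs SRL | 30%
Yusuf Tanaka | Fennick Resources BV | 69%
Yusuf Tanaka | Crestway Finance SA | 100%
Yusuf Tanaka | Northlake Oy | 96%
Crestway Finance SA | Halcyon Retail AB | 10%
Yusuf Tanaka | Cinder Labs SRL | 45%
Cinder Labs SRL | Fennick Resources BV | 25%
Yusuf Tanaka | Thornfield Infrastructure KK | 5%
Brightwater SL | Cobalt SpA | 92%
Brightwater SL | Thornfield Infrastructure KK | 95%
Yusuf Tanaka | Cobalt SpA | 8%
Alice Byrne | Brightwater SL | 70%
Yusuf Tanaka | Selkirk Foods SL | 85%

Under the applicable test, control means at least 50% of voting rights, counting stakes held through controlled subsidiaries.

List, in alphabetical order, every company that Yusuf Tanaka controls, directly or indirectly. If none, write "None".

Crestway Finance SA, Fennick Resources BV, Northlake Oy, Selkirk Foods SL

Yusuf holds 69% of Fennick, so Yusuf controls Fennick.
Yusuf holds 96% of Northlake, so Yusuf controls Northlake.
Yusuf holds 100% of Crestway, so Yusuf controls Crestway.
Yusuf holds 85% of Selkirk, so Yusuf controls Selkirk.
No other company's threshold is met.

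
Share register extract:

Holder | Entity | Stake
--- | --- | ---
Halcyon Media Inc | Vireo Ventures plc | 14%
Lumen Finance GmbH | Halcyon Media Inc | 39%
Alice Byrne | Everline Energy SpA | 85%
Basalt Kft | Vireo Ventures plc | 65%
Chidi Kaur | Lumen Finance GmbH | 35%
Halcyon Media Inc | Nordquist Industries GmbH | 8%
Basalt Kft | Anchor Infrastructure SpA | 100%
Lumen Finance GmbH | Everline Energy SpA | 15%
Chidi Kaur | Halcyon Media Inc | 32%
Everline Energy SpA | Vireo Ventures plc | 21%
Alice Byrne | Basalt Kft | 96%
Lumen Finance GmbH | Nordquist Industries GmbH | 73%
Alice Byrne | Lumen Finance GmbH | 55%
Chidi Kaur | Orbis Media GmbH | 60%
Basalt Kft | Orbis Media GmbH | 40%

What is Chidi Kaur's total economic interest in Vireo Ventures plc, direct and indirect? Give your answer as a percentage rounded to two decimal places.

7.49%

Chidi reaches Vireo along 3 paths.
Via Halcyon: 32% × 14% = 4.48%.
Via Lumen → Halcyon: 35% × 39% × 14% = 1.911%.
Via Lumen → Everline: 35% × 15% × 21% = 1.1025%.
Total: 4.48% + 1.911% + 1.1025% = 7.4935%.
Rounded: 7.49%.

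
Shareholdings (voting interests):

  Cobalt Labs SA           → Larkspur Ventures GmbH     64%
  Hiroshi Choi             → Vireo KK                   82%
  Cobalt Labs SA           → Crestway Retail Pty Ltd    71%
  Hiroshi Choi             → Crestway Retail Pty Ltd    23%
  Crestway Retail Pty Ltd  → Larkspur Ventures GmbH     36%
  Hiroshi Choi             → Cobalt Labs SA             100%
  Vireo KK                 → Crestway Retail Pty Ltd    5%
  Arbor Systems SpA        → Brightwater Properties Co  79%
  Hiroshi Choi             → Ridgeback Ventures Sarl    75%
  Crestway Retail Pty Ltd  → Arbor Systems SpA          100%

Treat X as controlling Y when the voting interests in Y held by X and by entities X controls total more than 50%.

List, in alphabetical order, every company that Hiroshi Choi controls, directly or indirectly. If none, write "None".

Arbor Systems SpA, Brightwater Properties Co, Cobalt Labs SA, Crestway Retail Pty Ltd, Larkspur Ventures GmbH, Ridgeback Ventures Sarl, Vireo KK

Hiroshi holds 82% of Vireo, so Hiroshi controls Vireo.
Hiroshi holds 100% of Cobalt, so Hiroshi controls Cobalt.
Cobalt and Hiroshi and Vireo together hold 71% + 23% + 5% = 99% of Crestway, so Hiroshi controls Crestway.
Cobalt and Crestway together hold 64% + 36% = 100% of Larkspur, so Hiroshi controls Larkspur.
Crestway holds 100% of Arbor, so Hiroshi controls Arbor.
Hiroshi holds 75% of Ridgeback, so Hiroshi controls Ridgeback.
Arbor holds 79% of Brightwater, so Hiroshi controls Brightwater.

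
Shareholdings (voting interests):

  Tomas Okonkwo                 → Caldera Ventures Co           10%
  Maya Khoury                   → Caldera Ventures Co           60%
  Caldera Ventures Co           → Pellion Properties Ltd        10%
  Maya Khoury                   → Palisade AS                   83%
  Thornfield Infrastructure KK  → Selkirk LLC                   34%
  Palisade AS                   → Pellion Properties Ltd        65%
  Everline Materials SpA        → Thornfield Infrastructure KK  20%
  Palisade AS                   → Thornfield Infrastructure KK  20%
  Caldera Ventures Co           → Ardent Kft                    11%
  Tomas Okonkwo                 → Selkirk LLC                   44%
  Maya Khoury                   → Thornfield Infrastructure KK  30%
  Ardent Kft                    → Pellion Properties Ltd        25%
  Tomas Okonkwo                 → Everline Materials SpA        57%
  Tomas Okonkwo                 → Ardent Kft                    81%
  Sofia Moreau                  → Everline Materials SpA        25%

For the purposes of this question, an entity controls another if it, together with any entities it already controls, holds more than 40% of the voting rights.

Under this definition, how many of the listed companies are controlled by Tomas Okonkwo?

Tomas holds 57% of Everline, so Tomas controls Everline.
Tomas holds 81% of Ardent, so Tomas controls Ardent.
Tomas holds 44% of Selkirk, so Tomas controls Selkirk.
No other company's threshold is met.
Tomas controls 3 companies.

3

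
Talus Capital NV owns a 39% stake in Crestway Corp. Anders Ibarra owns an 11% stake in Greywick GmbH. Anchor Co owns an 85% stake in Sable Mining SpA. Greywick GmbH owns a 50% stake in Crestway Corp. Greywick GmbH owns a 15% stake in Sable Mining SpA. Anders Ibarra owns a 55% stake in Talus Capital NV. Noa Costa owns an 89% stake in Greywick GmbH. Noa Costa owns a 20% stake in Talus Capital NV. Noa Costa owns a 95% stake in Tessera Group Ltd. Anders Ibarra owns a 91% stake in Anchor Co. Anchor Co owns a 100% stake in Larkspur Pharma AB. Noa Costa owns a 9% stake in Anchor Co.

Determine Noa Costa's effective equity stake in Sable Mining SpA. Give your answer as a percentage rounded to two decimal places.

Noa reaches Sable along 2 paths.
Via Greywick: 89% × 15% = 13.35%.
Via Anchor: 9% × 85% = 7.65%.
Total: 13.35% + 7.65% = 21%.
Rounded: 21.00%.

21.00%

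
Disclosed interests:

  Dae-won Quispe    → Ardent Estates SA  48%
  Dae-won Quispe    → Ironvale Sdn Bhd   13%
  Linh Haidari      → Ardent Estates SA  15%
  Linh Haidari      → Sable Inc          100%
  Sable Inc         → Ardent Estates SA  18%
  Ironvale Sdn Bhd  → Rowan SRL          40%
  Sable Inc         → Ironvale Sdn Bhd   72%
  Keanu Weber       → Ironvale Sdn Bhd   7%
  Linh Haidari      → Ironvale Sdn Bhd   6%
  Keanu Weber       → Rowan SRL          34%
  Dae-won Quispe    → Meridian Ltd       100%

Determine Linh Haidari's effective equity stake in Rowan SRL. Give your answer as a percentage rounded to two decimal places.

Linh reaches Rowan along 2 paths.
Via Sable → Ironvale: 100% × 72% × 40% = 28.8%.
Via Ironvale: 6% × 40% = 2.4%.
Total: 28.8% + 2.4% = 31.2%.
Rounded: 31.20%.

31.20%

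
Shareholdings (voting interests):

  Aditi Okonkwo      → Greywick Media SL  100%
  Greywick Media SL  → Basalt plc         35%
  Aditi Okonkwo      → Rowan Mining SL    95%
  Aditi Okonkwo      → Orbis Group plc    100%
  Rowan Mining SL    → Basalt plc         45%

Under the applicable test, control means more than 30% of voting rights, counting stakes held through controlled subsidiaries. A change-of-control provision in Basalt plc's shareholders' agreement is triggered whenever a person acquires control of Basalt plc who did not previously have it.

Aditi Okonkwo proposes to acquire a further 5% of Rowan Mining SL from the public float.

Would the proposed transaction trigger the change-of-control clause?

The purchase changes only Aditi's holdings, so Aditi is the only person who could newly come to control Basalt.
Aditi holds 100% of Greywick, so Aditi controls Greywick.
Aditi holds 95% of Rowan, so Aditi controls Rowan.
Greywick and Rowan together hold 35% + 45% = 80% of Basalt, so Aditi controls Basalt.
So Aditi already controls Basalt before the transaction.
After the purchase, Aditi's direct stake in Rowan rises to 95% + 5% = 100%.
Aditi controlled Basalt already, so this is not a new person acquiring control; every other person's position is unchanged or reduced.
No new person acquires control, so the clause is not triggered.

No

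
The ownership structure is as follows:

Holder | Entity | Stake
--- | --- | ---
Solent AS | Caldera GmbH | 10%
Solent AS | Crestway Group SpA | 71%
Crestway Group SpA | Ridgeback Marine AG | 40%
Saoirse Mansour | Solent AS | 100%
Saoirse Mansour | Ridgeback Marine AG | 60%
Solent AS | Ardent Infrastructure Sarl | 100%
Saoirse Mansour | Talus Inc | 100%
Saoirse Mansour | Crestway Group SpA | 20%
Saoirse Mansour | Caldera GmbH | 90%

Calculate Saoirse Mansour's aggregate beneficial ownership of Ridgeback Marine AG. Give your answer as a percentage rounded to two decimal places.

Saoirse reaches Ridgeback along 3 paths.
Direct stake: 60% = 60%.
Via Crestway: 20% × 40% = 8%.
Via Solent → Crestway: 100% × 71% × 40% = 28.4%.
Total: 60% + 8% + 28.4% = 96.4%.
Rounded: 96.40%.

96.40%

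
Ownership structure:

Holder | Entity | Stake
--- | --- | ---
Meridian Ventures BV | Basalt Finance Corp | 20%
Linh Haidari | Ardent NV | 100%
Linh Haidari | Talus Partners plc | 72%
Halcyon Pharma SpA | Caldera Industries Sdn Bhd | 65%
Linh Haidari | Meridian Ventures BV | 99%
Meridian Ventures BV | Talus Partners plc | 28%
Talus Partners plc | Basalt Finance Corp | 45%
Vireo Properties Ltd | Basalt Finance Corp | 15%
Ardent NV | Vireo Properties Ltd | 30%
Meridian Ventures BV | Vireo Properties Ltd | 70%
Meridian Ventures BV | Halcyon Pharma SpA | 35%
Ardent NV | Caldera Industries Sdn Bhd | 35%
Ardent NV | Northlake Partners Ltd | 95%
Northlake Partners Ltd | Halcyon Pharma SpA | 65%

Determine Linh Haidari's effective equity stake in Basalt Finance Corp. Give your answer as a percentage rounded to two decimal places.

Linh reaches Basalt along 5 paths.
Via Meridian → Talus: 99% × 28% × 45% = 12.474%.
Via Talus: 72% × 45% = 32.4%.
Via Meridian: 99% × 20% = 19.8%.
Via Meridian → Vireo: 99% × 70% × 15% = 10.395%.
Via Ardent → Vireo: 100% × 30% × 15% = 4.5%.
Total: 12.474% + 32.4% + 19.8% + 10.395% + 4.5% = 79.569%.
Rounded: 79.57%.

79.57%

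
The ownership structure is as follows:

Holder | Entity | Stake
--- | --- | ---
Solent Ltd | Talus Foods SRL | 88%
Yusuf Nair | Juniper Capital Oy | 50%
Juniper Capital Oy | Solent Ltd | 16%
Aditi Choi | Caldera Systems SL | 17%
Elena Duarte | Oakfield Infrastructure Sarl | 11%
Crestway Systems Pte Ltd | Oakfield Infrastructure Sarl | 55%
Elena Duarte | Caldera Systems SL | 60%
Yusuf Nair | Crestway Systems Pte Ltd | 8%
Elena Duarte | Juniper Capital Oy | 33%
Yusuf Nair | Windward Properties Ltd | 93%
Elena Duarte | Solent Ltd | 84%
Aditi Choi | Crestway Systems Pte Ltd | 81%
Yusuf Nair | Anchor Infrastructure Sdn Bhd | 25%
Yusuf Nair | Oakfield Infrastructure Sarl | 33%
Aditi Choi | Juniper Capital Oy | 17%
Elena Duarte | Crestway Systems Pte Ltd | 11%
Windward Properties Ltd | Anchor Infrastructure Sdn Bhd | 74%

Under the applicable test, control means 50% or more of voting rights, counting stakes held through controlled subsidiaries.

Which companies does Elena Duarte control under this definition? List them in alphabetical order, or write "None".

Caldera Systems SL, Solent Ltd, Talus Foods SRL

Elena holds 60% of Caldera, so Elena controls Caldera.
Elena holds 84% of Solent, so Elena controls Solent.
Solent holds 88% of Talus, so Elena controls Talus.
No other company's threshold is met.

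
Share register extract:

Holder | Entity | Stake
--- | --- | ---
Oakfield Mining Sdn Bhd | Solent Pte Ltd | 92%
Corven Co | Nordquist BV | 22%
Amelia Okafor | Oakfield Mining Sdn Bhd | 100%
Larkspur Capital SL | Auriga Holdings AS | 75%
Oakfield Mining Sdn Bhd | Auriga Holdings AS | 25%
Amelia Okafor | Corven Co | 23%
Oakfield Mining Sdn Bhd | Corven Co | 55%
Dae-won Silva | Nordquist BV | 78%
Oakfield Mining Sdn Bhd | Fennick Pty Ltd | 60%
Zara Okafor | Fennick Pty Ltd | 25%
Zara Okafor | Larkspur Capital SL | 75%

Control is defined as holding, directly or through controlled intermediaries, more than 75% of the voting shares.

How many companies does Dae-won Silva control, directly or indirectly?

Dae-won holds 78% of Nordquist, so Dae-won controls Nordquist.
No other company's threshold is met.
Dae-won controls 1 company.

1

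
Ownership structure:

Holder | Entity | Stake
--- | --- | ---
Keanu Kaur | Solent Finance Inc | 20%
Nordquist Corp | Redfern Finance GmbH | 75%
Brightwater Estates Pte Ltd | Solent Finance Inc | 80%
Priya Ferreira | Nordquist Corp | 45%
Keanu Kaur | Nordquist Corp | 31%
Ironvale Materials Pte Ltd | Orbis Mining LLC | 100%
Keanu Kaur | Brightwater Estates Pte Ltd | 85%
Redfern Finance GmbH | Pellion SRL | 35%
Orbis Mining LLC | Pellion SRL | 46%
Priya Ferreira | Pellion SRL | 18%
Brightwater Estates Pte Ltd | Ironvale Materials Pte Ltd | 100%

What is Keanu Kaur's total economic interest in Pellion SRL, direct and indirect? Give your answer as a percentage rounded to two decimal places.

47.24%

Keanu reaches Pellion along 2 paths.
Via Nordquist → Redfern: 31% × 75% × 35% = 8.1375%.
Via Brightwater → Ironvale → Orbis: 85% × 100% × 100% × 46% = 39.1%.
Total: 8.1375% + 39.1% = 47.2375%.
Rounded: 47.24%.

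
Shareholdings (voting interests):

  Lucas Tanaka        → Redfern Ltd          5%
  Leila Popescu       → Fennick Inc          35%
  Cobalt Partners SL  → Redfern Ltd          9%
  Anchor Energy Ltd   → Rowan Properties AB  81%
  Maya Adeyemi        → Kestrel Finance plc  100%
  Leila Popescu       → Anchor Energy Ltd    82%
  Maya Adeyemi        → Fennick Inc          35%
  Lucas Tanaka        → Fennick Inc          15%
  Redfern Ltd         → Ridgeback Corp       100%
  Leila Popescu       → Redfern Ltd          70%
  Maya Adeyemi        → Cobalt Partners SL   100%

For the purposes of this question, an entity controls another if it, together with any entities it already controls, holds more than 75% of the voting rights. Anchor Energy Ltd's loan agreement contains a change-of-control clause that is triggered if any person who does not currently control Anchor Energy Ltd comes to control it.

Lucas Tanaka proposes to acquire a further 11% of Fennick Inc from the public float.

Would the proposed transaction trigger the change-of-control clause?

No

The purchase changes only Lucas's holdings, so Lucas is the only person who could newly come to control Anchor.
Lucas's largest direct stake is 15% in Fennick, which does not meet the threshold, so Lucas controls no company.
Neither Lucas nor any entity Lucas controls holds any voting interest in Anchor.
So before the transaction, Lucas does not control Anchor.
After the purchase, Lucas's direct stake in Fennick rises to 15% + 11% = 26%.
Lucas's side now holds 26% of Fennick, not > 75%, so Lucas still does not control Fennick.
After the transaction, neither Lucas nor any entity Lucas controls holds a voting interest in Anchor, so Lucas still does not control it.
No new person acquires control, so the clause is not triggered.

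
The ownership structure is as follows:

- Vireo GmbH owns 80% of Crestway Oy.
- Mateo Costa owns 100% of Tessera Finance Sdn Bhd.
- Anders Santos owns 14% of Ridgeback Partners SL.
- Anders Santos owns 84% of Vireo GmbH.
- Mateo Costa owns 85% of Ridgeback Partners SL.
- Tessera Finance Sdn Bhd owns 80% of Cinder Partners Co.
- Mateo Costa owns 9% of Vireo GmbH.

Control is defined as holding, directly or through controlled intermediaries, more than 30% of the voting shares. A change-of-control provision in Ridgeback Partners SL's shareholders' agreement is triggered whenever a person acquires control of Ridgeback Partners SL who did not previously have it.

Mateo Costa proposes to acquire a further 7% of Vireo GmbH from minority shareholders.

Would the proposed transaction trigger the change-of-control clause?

The purchase changes only Mateo's holdings, so Mateo is the only person who could newly come to control Ridgeback.
Mateo holds 85% of Ridgeback, so Mateo controls Ridgeback.
So Mateo already controls Ridgeback before the transaction.
After the purchase, Mateo's direct stake in Vireo rises to 9% + 7% = 16%.
Mateo controlled Ridgeback already, so this is not a new person acquiring control; every other person's position is unchanged or reduced.
No new person acquires control, so the clause is not triggered.

No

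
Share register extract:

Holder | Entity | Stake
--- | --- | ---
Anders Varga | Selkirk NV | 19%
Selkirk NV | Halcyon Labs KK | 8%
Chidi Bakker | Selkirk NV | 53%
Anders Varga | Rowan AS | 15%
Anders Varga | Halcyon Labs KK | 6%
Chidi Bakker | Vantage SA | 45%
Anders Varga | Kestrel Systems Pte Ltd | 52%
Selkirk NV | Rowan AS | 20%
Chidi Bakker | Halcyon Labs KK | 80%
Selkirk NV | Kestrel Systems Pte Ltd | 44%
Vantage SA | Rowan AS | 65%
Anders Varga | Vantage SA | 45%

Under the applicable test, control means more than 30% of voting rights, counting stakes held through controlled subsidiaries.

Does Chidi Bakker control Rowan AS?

Yes

Chidi holds 53% of Selkirk, so Chidi controls Selkirk.
Chidi holds 45% of Vantage, so Chidi controls Vantage.
Selkirk and Vantage together hold 20% + 65% = 85% of Rowan, so Chidi controls Rowan.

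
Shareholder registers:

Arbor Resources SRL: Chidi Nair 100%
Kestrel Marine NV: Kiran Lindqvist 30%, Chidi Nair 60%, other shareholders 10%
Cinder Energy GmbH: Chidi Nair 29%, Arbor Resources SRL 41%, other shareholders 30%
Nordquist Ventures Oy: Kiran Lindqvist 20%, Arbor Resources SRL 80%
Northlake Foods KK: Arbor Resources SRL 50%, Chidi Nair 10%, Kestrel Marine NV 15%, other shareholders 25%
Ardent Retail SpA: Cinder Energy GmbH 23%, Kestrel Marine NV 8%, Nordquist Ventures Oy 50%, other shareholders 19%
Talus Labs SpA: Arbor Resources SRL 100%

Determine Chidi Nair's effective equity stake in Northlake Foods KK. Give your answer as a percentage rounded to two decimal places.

69.00%

Chidi reaches Northlake along 3 paths.
Via Arbor: 100% × 50% = 50%.
Direct stake: 10% = 10%.
Via Kestrel: 60% × 15% = 9%.
Total: 50% + 10% + 9% = 69%.
Rounded: 69.00%.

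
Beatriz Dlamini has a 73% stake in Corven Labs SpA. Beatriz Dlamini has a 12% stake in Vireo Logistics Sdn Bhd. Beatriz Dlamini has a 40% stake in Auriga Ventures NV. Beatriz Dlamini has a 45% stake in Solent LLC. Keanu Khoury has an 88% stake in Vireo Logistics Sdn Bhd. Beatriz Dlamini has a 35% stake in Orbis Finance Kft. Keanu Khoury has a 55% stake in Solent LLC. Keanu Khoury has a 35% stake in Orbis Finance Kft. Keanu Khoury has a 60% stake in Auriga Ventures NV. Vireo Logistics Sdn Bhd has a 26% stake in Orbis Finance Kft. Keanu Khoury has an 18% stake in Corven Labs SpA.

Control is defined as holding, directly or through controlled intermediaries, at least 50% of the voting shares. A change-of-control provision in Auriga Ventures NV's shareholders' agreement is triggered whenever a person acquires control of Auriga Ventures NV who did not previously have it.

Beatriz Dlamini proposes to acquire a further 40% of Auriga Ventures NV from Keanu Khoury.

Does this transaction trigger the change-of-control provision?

Yes

The purchase adds only to Beatriz's holdings (Keanu's stake shrinks), so Beatriz is the only person who could newly come to control Auriga.
Beatriz holds 73% of Corven, so Beatriz controls Corven.
In Auriga, Beatriz's side holds only 40%, not ≥ 50%.
So before the transaction, Beatriz does not control Auriga.
After the purchase, Beatriz's direct stake in Auriga rises to 40% + 40% = 80%, and Keanu's stake falls to 20%.
Beatriz holds 80% of Auriga, so Beatriz controls Auriga.
Beatriz did not control Auriga before and does after, so the clause is triggered.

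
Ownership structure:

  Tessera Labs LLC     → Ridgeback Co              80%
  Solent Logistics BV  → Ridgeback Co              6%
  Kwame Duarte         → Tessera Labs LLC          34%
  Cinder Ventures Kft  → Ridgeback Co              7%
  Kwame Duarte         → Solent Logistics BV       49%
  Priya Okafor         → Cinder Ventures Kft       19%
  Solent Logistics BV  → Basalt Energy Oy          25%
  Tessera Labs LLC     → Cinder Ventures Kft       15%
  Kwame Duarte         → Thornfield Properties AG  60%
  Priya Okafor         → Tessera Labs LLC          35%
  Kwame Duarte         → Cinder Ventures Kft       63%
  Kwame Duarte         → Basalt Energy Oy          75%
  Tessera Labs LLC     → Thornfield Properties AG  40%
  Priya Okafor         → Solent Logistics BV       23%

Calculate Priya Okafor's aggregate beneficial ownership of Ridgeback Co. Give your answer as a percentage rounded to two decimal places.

Priya reaches Ridgeback along 4 paths.
Via Tessera: 35% × 80% = 28%.
Via Cinder: 19% × 7% = 1.33%.
Via Tessera → Cinder: 35% × 15% × 7% = 0.3675%.
Via Solent: 23% × 6% = 1.38%.
Total: 28% + 1.33% + 0.3675% + 1.38% = 31.0775%.
Rounded: 31.08%.

31.08%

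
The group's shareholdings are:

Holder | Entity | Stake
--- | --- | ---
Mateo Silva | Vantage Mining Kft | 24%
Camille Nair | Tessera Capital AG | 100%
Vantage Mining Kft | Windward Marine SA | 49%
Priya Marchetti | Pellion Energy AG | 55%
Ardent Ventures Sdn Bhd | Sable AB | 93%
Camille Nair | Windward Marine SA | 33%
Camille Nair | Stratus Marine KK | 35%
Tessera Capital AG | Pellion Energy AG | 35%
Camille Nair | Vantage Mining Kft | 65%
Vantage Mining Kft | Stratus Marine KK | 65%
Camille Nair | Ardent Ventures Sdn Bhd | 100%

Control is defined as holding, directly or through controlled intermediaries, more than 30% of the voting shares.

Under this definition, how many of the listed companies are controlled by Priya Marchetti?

Priya holds 55% of Pellion, so Priya controls Pellion.
No other company's threshold is met.
Priya controls 1 company.

1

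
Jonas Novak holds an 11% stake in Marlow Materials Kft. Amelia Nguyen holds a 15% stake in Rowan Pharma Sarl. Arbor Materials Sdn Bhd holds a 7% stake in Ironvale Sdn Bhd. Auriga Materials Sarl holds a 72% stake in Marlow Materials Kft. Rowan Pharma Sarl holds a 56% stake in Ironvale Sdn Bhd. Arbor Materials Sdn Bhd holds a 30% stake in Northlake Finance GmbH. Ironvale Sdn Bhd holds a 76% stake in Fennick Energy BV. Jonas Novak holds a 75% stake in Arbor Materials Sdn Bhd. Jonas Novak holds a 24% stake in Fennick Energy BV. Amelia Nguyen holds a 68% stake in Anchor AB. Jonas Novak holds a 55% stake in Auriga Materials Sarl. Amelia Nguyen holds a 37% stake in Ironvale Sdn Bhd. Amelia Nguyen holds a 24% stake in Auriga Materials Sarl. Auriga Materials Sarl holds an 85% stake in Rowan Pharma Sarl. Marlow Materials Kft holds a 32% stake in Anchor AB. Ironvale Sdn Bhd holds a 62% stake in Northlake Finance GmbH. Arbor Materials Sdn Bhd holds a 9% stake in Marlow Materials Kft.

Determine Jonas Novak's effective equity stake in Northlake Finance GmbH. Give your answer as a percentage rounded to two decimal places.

Jonas reaches Northlake along 3 paths.
Via Arbor: 75% × 30% = 22.5%.
Via Arbor → Ironvale: 75% × 7% × 62% = 3.255%.
Via Auriga → Rowan → Ironvale: 55% × 85% × 56% × 62% = 16.2316%.
Total: 22.5% + 3.255% + 16.2316% = 41.9866%.
Rounded: 41.99%.

41.99%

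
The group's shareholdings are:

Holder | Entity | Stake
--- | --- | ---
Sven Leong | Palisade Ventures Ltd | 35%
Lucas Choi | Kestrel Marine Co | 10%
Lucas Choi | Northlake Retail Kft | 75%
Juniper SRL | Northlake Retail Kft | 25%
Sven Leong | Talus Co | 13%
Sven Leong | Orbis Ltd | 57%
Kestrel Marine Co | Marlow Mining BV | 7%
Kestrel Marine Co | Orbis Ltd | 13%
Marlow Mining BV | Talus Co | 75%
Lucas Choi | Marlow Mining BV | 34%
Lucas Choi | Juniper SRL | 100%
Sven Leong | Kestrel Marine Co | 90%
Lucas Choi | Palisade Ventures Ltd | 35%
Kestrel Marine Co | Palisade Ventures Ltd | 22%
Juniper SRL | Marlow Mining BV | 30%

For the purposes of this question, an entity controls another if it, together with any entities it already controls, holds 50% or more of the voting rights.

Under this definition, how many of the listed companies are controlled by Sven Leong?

3

Sven holds 90% of Kestrel, so Sven controls Kestrel.
Kestrel and Sven together hold 13% + 57% = 70% of Orbis, so Sven controls Orbis.
Sven and Kestrel together hold 35% + 22% = 57% of Palisade, so Sven controls Palisade.
No other company's threshold is met.
Sven controls 3 companies.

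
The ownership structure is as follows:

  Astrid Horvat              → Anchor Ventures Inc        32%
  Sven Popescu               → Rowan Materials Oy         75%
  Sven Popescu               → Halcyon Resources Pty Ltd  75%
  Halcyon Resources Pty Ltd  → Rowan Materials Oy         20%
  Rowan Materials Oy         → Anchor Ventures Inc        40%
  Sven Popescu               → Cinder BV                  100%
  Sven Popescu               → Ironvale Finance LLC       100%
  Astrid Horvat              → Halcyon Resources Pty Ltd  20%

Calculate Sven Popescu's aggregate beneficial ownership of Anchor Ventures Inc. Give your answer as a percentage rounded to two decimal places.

36.00%

Sven reaches Anchor along 2 paths.
Via Halcyon → Rowan: 75% × 20% × 40% = 6%.
Via Rowan: 75% × 40% = 30%.
Total: 6% + 30% = 36%.
Rounded: 36.00%.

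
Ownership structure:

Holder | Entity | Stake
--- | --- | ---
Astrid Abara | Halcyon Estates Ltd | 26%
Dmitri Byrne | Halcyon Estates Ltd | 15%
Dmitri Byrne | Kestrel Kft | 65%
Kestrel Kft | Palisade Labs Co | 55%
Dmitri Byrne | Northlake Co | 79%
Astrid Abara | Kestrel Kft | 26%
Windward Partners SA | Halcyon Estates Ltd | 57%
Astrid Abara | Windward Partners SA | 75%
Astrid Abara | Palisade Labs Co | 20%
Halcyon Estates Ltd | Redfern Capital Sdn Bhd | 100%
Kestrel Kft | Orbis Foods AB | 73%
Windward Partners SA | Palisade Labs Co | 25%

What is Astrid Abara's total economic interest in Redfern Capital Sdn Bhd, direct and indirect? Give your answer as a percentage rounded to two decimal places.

68.75%

Astrid reaches Redfern along 2 paths.
Via Halcyon: 26% × 100% = 26%.
Via Windward → Halcyon: 75% × 57% × 100% = 42.75%.
Total: 26% + 42.75% = 68.75%.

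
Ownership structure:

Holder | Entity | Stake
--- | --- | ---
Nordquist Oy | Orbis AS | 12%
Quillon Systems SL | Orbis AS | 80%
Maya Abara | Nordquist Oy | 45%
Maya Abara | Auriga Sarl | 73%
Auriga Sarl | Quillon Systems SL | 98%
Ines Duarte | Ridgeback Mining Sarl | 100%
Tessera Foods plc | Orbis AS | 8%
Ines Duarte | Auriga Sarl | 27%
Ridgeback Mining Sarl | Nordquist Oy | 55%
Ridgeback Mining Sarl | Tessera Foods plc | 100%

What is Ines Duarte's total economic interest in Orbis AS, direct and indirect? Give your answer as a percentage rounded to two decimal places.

Ines reaches Orbis along 3 paths.
Via Ridgeback → Nordquist: 100% × 55% × 12% = 6.6%.
Via Auriga → Quillon: 27% × 98% × 80% = 21.168%.
Via Ridgeback → Tessera: 100% × 100% × 8% = 8%.
Total: 6.6% + 21.168% + 8% = 35.768%.
Rounded: 35.77%.

35.77%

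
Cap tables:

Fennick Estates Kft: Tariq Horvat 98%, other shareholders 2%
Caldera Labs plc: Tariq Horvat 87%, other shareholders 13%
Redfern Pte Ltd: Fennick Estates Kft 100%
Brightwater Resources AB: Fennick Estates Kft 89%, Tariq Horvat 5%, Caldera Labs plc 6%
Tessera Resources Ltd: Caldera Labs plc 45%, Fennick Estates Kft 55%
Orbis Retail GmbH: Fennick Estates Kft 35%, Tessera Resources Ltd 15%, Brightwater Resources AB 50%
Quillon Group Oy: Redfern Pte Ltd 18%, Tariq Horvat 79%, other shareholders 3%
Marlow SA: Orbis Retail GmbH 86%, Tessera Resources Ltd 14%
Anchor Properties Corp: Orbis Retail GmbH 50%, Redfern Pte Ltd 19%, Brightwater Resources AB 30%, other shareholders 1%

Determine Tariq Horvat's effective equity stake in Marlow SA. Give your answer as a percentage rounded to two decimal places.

96.43%

Tariq reaches Marlow along 8 paths.
Via Fennick → Orbis: 98% × 35% × 86% = 29.498%.
Via Caldera → Tessera → Orbis: 87% × 45% × 15% × 86% = 5.05035%.
Via Fennick → Tessera → Orbis: 98% × 55% × 15% × 86% = 6.9531%.
Via Fennick → Brightwater → Orbis: 98% × 89% × 50% × 86% = 37.5046%.
Via Brightwater → Orbis: 5% × 50% × 86% = 2.15%.
Via Caldera → Brightwater → Orbis: 87% × 6% × 50% × 86% = 2.2446%.
Via Caldera → Tessera: 87% × 45% × 14% = 5.481%.
Via Fennick → Tessera: 98% × 55% × 14% = 7.546%.
Total: 29.498% + 5.05035% + 6.9531% + 37.5046% + 2.15% + 2.2446% + 5.481% + 7.546% = 96.42765%.
Rounded: 96.43%.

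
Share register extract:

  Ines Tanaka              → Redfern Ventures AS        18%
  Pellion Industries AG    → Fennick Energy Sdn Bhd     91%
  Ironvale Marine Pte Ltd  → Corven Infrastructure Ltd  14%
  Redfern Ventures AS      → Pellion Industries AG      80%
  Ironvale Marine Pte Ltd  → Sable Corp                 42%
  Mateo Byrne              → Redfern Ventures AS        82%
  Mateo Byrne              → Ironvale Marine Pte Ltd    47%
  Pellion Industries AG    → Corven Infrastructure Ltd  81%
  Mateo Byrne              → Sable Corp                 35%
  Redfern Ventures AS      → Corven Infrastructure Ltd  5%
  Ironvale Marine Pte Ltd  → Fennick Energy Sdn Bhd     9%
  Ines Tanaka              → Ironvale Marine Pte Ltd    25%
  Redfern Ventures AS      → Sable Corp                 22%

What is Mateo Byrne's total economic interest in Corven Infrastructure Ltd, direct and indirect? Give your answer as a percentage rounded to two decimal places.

Mateo reaches Corven along 3 paths.
Via Redfern → Pellion: 82% × 80% × 81% = 53.136%.
Via Ironvale: 47% × 14% = 6.58%.
Via Redfern: 82% × 5% = 4.1%.
Total: 53.136% + 6.58% + 4.1% = 63.816%.
Rounded: 63.82%.

63.82%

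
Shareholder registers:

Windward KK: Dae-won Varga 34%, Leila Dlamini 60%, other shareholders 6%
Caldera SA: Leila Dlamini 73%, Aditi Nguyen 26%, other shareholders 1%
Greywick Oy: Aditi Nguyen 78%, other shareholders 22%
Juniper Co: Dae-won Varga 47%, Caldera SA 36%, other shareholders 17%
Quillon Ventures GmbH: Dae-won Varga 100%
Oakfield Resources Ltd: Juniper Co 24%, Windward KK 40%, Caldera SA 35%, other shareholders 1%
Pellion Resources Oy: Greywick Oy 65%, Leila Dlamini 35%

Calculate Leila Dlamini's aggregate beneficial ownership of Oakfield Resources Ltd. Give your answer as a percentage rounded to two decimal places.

Leila reaches Oakfield along 3 paths.
Via Caldera → Juniper: 73% × 36% × 24% = 6.3072%.
Via Windward: 60% × 40% = 24%.
Via Caldera: 73% × 35% = 25.55%.
Total: 6.3072% + 24% + 25.55% = 55.8572%.
Rounded: 55.86%.

55.86%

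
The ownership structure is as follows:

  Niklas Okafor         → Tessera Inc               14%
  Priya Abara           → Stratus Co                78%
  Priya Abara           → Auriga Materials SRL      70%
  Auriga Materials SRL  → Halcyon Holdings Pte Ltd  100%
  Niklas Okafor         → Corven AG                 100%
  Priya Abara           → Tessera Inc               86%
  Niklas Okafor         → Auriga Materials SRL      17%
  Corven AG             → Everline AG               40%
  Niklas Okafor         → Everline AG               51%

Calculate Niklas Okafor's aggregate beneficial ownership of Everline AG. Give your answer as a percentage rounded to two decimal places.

Niklas reaches Everline along 2 paths.
Via Corven: 100% × 40% = 40%.
Direct stake: 51% = 51%.
Total: 40% + 51% = 91%.
Rounded: 91.00%.

91.00%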